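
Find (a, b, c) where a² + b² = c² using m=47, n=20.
(1809, 1880, 2609)

Euclid's formula: a = m² - n², b = 2mn, c = m² + n²
m = 47, n = 20
a = 47² - 20² = 2209 - 400 = 1809
b = 2 × 47 × 20 = 1880
c = 47² + 20² = 2209 + 400 = 2609
Verification: 1809² + 1880² = 3272481 + 3534400 = 6806881 = 2609² ✓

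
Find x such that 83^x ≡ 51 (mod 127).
51

Baby-step giant-step with step n = ⌈√127⌉ = 12.
Baby steps 83^j mod 127 (j:value) for j=0..11: 0:1, 1:83, 2:31, 3:33, 4:72, 5:7, 6:73, 7:90, 8:104, 9:123, 10:49, 11:3.
Giant-step multiplier: 83^(-12) ≡ 83^(126-12) = 83^114 ≡ 76 (mod 127).
Giant steps γ_i = 51·76^i mod 127: γ_0=51, γ_1=66, γ_2=63, γ_3=89, γ_4=33 (in table at j=3).
x = i·n + j = 4·12 + 3 = 51.
Check: 83^51 ≡ 51 (mod 127).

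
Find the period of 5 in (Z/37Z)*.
36

37 is prime, so ord(5) divides φ(37) = 36.
Divisors of 36: 1, 2, 3, 4, 6, 9, 12, 18, 36.
Repeated squaring: 5^1 ≡ 5, 5^2 ≡ 25, 5^4 ≡ 33, 5^8 ≡ 16, 5^16 ≡ 34, 5^32 ≡ 9 (mod 37).
Test 5^d mod 37 for each divisor d in increasing order:
5^1 ≡ 5
5^2 ≡ 25
5^3 = 5^2·5^1 ≡ 14
5^4 ≡ 33
5^6 = 5^4·5^2 ≡ 11
5^9 = 5^8·5^1 ≡ 6
5^12 = 5^8·5^4 ≡ 10
5^18 = 5^16·5^2 ≡ 36
5^36 = 5^32·5^4 ≡ 1  ← first divisor giving 1
The order is 36.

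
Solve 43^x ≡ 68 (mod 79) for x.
77

Baby-step giant-step with step n = ⌈√79⌉ = 9.
Baby steps 43^j mod 79 (j:value) for j=0..8: 0:1, 1:43, 2:32, 3:33, 4:76, 5:29, 6:62, 7:59, 8:9.
Giant-step multiplier: 43^(-9) ≡ 43^(78-9) = 43^69 ≡ 69 (mod 79).
Giant steps γ_i = 68·69^i mod 79: γ_0=68, γ_1=31, γ_2=6, γ_3=19, γ_4=47, γ_5=4, γ_6=39, γ_7=5, γ_8=29 (in table at j=5).
x = i·n + j = 8·9 + 5 = 77.
Check: 43^77 ≡ 68 (mod 79).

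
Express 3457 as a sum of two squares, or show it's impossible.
39² + 44² (a=39, b=44)

Factorization: 3457 = 3457
By Fermat: n is sum of two squares iff every prime p ≡ 3 (mod 4) appears to even power.
All primes ≡ 3 (mod 4) appear to even power.
Search a = 0, 1, 2, … for 3457 - a² a perfect square: first hit at a = 39: 3457 - 1521 = 1936 = 44².
3457 = 39² + 44² = 1521 + 1936 ✓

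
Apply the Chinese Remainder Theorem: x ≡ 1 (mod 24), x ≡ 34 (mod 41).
649

Using Chinese Remainder Theorem:
M = 24 × 41 = 984
M1 = 41, M2 = 24
y1 = 41^(-1) mod 24 = 17
y2 = 24^(-1) mod 41 = 12
x = (1×41×17 + 34×24×12) mod 984 = 649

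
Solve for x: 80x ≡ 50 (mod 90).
x ≡ 4 (mod 9)

gcd(80, 90) = 10, which divides 50, so solutions exist.
Divide through by 10: 8x ≡ 5 (mod 9).
Find 8^(-1) mod 9 by the extended Euclidean algorithm:
9 = 1 × 8 + 1  ⟹  1 = (1)·9 + (-1)·8
So (-1)·8 ≡ 1 (mod 9), i.e. 8^(-1) ≡ -1 ≡ 8 (mod 9).
x ≡ 8 × 5 = 40 ≡ 4 (mod 9).
Check: 80 × 4 = 320 ≡ 50 (mod 90).
x ≡ 4 (mod 9), giving 10 solutions mod 90.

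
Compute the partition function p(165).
172389800255

p(n) counts ways to write n as a sum of positive integers (order ignored).
Euler's pentagonal recurrence: p(k) = p(k-1) + p(k-2) - p(k-5) - p(k-7) + p(k-12) + p(k-15) - ... (offsets j(3j∓1)/2, signs ++--, p(0)=1, p(<0)=0).
DP table for k = 0..164: p(0)=1, p(1)=1, p(2)=2, p(3)=3, p(4)=5, p(5)=7, p(6)=11, p(7)=15, p(8)=22, p(9)=30, p(10)=42, p(11)=56, p(12)=77, p(13)=101, p(14)=135, p(15)=176, p(16)=231, p(17)=297, p(18)=385, p(19)=490, p(20)=627, p(21)=792, p(22)=1002, p(23)=1255, p(24)=1575, p(25)=1958, p(26)=2436, p(27)=3010, p(28)=3718, p(29)=4565, p(30)=5604, p(31)=6842, p(32)=8349, p(33)=10143, p(34)=12310, p(35)=14883, p(36)=17977, p(37)=21637, p(38)=26015, p(39)=31185, p(40)=37338, p(41)=44583, p(42)=53174, p(43)=63261, p(44)=75175, p(45)=89134, p(46)=105558, p(47)=124754, p(48)=147273, p(49)=173525, p(50)=204226, p(51)=239943, p(52)=281589, p(53)=329931, p(54)=386155, p(55)=451276, p(56)=526823, p(57)=614154, p(58)=715220, p(59)=831820, p(60)=966467, p(61)=1121505, p(62)=1300156, p(63)=1505499, p(64)=1741630, p(65)=2012558, p(66)=2323520, p(67)=2679689, p(68)=3087735, p(69)=3554345, p(70)=4087968, p(71)=4697205, p(72)=5392783, p(73)=6185689, p(74)=7089500, p(75)=8118264, p(76)=9289091, p(77)=10619863, p(78)=12132164, p(79)=13848650, p(80)=15796476, p(81)=18004327, p(82)=20506255, p(83)=23338469, p(84)=26543660, p(85)=30167357, p(86)=34262962, p(87)=38887673, p(88)=44108109, p(89)=49995925, p(90)=56634173, p(91)=64112359, p(92)=72533807, p(93)=82010177, p(94)=92669720, p(95)=104651419, p(96)=118114304, p(97)=133230930, p(98)=150198136, p(99)=169229875, p(100)=190569292, p(101)=214481126, p(102)=241265379, p(103)=271248950, p(104)=304801365, p(105)=342325709, p(106)=384276336, p(107)=431149389, p(108)=483502844, p(109)=541946240, p(110)=607163746, p(111)=679903203, p(112)=761002156, p(113)=851376628, p(114)=952050665, p(115)=1064144451, p(116)=1188908248, p(117)=1327710076, p(118)=1482074143, p(119)=1653668665, p(120)=1844349560, p(121)=2056148051, p(122)=2291320912, p(123)=2552338241, p(124)=2841940500, p(125)=3163127352, p(126)=3519222692, p(127)=3913864295, p(128)=4351078600, p(129)=4835271870, p(130)=5371315400, p(131)=5964539504, p(132)=6620830889, p(133)=7346629512, p(134)=8149040695, p(135)=9035836076, p(136)=10015581680, p(137)=11097645016, p(138)=12292341831, p(139)=13610949895, p(140)=15065878135, p(141)=16670689208, p(142)=18440293320, p(143)=20390982757, p(144)=22540654445, p(145)=24908858009, p(146)=27517052599, p(147)=30388671978, p(148)=33549419497, p(149)=37027355200, p(150)=40853235313, p(151)=45060624582, p(152)=49686288421, p(153)=54770336324, p(154)=60356673280, p(155)=66493182097, p(156)=73232243759, p(157)=80630964769, p(158)=88751778802, p(159)=97662728555, p(160)=107438159466, p(161)=118159068427, p(162)=129913904637, p(163)=142798995930, p(164)=156919475295.
Final step: p(165) = p(164) + p(163) - p(160) - p(158) + p(153) + p(150) - p(143) - p(139) + p(130) + p(125) - p(114) - p(108) + p(95) + p(88) - p(73) - p(65) + p(48) + p(39) - p(20) - p(10)
= 156919475295 + 142798995930 - 107438159466 - 88751778802 + 54770336324 + 40853235313 - 20390982757 - 13610949895 + 5371315400 + 3163127352 - 952050665 - 483502844 + 104651419 + 44108109 - 6185689 - 2012558 + 147273 + 31185 - 627 - 42
= 172389800255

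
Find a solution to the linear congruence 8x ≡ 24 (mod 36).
x ≡ 3 (mod 9)

gcd(8, 36) = 4, which divides 24, so solutions exist.
Divide through by 4: 2x ≡ 6 (mod 9).
Find 2^(-1) mod 9 by the extended Euclidean algorithm:
9 = 4 × 2 + 1  ⟹  1 = (1)·9 + (-4)·2
So (-4)·2 ≡ 1 (mod 9), i.e. 2^(-1) ≡ -4 ≡ 5 (mod 9).
x ≡ 5 × 6 = 30 ≡ 3 (mod 9).
Check: 8 × 3 = 24 ≡ 24 (mod 36).
x ≡ 3 (mod 9), giving 4 solutions mod 36.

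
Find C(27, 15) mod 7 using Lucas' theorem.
4

Using Lucas' theorem:
Write n=27 and k=15 in base 7:
n in base 7: [3, 6]
k in base 7: [2, 1]
C(27,15) mod 7 = ∏ C(n_i, k_i) mod 7
Digit binomials (mod 7): C(3,2) = 3; C(6,1) = 6
Product: 3 × 6 = 18 ≡ 4 (mod 7)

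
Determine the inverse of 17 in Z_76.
9

gcd(17, 76) = 1, so the inverse exists.
Extended Euclidean algorithm on (76, 17):
76 = 4 × 17 + 8  ⟹  8 = (1)·76 + (-4)·17
17 = 2 × 8 + 1  ⟹  1 = (-2)·76 + (9)·17
So (9)·17 ≡ 1 (mod 76), i.e. 17^(-1) ≡ 9 (mod 76).
Check: 17 × 9 = 153 ≡ 1 (mod 76)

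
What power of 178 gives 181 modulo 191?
67

Baby-step giant-step with step n = ⌈√191⌉ = 14.
Baby steps 178^j mod 191 (j:value) for j=0..13: 0:1, 1:178, 2:169, 3:95, 4:102, 5:11, 6:48, 7:140, 8:90, 9:167, 10:121, 11:146, 12:12, 13:35.
Giant-step multiplier: 178^(-14) ≡ 178^(190-14) = 178^176 ≡ 34 (mod 191).
Giant steps γ_i = 181·34^i mod 191: γ_0=181, γ_1=42, γ_2=91, γ_3=38, γ_4=146 (in table at j=11).
x = i·n + j = 4·14 + 11 = 67.
Check: 178^67 ≡ 181 (mod 191).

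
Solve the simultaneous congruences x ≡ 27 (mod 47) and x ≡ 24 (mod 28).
920

Using Chinese Remainder Theorem:
M = 47 × 28 = 1316
M1 = 28, M2 = 47
y1 = 28^(-1) mod 47 = 42
y2 = 47^(-1) mod 28 = 3
x = (27×28×42 + 24×47×3) mod 1316 = 920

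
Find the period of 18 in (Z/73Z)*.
18

73 is prime, so ord(18) divides φ(73) = 72.
Divisors of 72: 1, 2, 3, 4, 6, 8, 9, 12, 18, 24, 36, 72.
Repeated squaring: 18^1 ≡ 18, 18^2 ≡ 32, 18^4 ≡ 2, 18^8 ≡ 4, 18^16 ≡ 16, 18^32 ≡ 37, 18^64 ≡ 55 (mod 73).
Test 18^d mod 73 for each divisor d in increasing order:
18^1 ≡ 18
18^2 ≡ 32
18^3 = 18^2·18^1 ≡ 65
18^4 ≡ 2
18^6 = 18^4·18^2 ≡ 64
18^8 ≡ 4
18^9 = 18^8·18^1 ≡ 72
18^12 = 18^8·18^4 ≡ 8
18^18 = 18^16·18^2 ≡ 1  ← first divisor giving 1
The order is 18.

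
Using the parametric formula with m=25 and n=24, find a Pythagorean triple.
(49, 1200, 1201)

Euclid's formula: a = m² - n², b = 2mn, c = m² + n²
m = 25, n = 24
a = 25² - 24² = 625 - 576 = 49
b = 2 × 25 × 24 = 1200
c = 25² + 24² = 625 + 576 = 1201
Verification: 49² + 1200² = 2401 + 1440000 = 1442401 = 1201² ✓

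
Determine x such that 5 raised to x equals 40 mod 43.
16

Baby-step giant-step with step n = ⌈√43⌉ = 7.
Baby steps 5^j mod 43 (j:value) for j=0..6: 0:1, 1:5, 2:25, 3:39, 4:23, 5:29, 6:16.
Giant-step multiplier: 5^(-7) ≡ 5^(42-7) = 5^35 ≡ 7 (mod 43).
Giant steps γ_i = 40·7^i mod 43: γ_0=40, γ_1=22, γ_2=25 (in table at j=2).
x = i·n + j = 2·7 + 2 = 16.
Check: 5^16 ≡ 40 (mod 43).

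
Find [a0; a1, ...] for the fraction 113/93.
[1; 4, 1, 1, 1, 6]

Euclidean algorithm steps:
113 = 1 × 93 + 20
93 = 4 × 20 + 13
20 = 1 × 13 + 7
13 = 1 × 7 + 6
7 = 1 × 6 + 1
6 = 6 × 1 + 0
Continued fraction: [1; 4, 1, 1, 1, 6]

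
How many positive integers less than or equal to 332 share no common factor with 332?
164

332 = 2^2 × 83
φ(n) = n × ∏(1 - 1/p) for each prime p dividing n
φ(332) = 332 × (1 - 1/2) × (1 - 1/83) = 164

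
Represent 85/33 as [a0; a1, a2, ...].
[2; 1, 1, 2, 1, 4]

Euclidean algorithm steps:
85 = 2 × 33 + 19
33 = 1 × 19 + 14
19 = 1 × 14 + 5
14 = 2 × 5 + 4
5 = 1 × 4 + 1
4 = 4 × 1 + 0
Continued fraction: [2; 1, 1, 2, 1, 4]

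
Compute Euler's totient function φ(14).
6

14 = 2 × 7
φ(n) = n × ∏(1 - 1/p) for each prime p dividing n
φ(14) = 14 × (1 - 1/2) × (1 - 1/7) = 6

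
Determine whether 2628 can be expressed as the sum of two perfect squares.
18² + 48² (a=18, b=48)

Factorization: 2628 = 2^2 × 3^2 × 73
By Fermat: n is sum of two squares iff every prime p ≡ 3 (mod 4) appears to even power.
All primes ≡ 3 (mod 4) appear to even power.
Search a = 0, 1, 2, … for 2628 - a² a perfect square: first hit at a = 18: 2628 - 324 = 2304 = 48².
2628 = 18² + 48² = 324 + 2304 ✓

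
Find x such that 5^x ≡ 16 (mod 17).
8

Baby-step giant-step with step n = ⌈√17⌉ = 5.
Baby steps 5^j mod 17 (j:value) for j=0..4: 0:1, 1:5, 2:8, 3:6, 4:13.
Giant-step multiplier: 5^(-5) ≡ 5^(16-5) = 5^11 ≡ 11 (mod 17).
Giant steps γ_i = 16·11^i mod 17: γ_0=16, γ_1=6 (in table at j=3).
x = i·n + j = 1·5 + 3 = 8.
Check: 5^8 ≡ 16 (mod 17).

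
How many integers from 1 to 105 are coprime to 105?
48

105 = 3 × 5 × 7
φ(n) = n × ∏(1 - 1/p) for each prime p dividing n
φ(105) = 105 × (1 - 1/3) × (1 - 1/5) × (1 - 1/7) = 48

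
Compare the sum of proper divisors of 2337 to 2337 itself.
deficient

Proper divisors of 2337: sum = 1 + 3 + 19 + 41 + 57 + 123 + 779 = 1023
Since 1023 < 2337, 2337 is deficient.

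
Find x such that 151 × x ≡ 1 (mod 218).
13

gcd(151, 218) = 1, so the inverse exists.
Extended Euclidean algorithm on (218, 151):
218 = 1 × 151 + 67  ⟹  67 = (1)·218 + (-1)·151
151 = 2 × 67 + 17  ⟹  17 = (-2)·218 + (3)·151
67 = 3 × 17 + 16  ⟹  16 = (7)·218 + (-10)·151
17 = 1 × 16 + 1  ⟹  1 = (-9)·218 + (13)·151
So (13)·151 ≡ 1 (mod 218), i.e. 151^(-1) ≡ 13 (mod 218).
Check: 151 × 13 = 1963 ≡ 1 (mod 218)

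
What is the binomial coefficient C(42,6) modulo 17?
11

Using Lucas' theorem:
Write n=42 and k=6 in base 17:
n in base 17: [2, 8]
k in base 17: [0, 6]
C(42,6) mod 17 = ∏ C(n_i, k_i) mod 17
Digit binomials (mod 17): C(2,0) = 1; C(8,6) = 28 ≡ 11
Product: 1 × 11 = 11 ≡ 11 (mod 17)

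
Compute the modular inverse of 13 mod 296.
205

gcd(13, 296) = 1, so the inverse exists.
Extended Euclidean algorithm on (296, 13):
296 = 22 × 13 + 10  ⟹  10 = (1)·296 + (-22)·13
13 = 1 × 10 + 3  ⟹  3 = (-1)·296 + (23)·13
10 = 3 × 3 + 1  ⟹  1 = (4)·296 + (-91)·13
So (-91)·13 ≡ 1 (mod 296), i.e. 13^(-1) ≡ -91 ≡ 205 (mod 296).
Check: 13 × 205 = 2665 ≡ 1 (mod 296)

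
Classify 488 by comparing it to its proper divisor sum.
deficient

Proper divisors of 488: sum = 1 + 2 + 4 + 8 + 61 + 122 + 244 = 442
Since 442 < 488, 488 is deficient.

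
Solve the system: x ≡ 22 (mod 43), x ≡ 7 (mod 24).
151

Using Chinese Remainder Theorem:
M = 43 × 24 = 1032
M1 = 24, M2 = 43
y1 = 24^(-1) mod 43 = 9
y2 = 43^(-1) mod 24 = 19
x = (22×24×9 + 7×43×19) mod 1032 = 151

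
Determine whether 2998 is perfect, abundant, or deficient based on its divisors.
deficient

Proper divisors of 2998: sum = 1 + 2 + 1499 = 1502
Since 1502 < 2998, 2998 is deficient.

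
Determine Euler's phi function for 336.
96

336 = 2^4 × 3 × 7
φ(n) = n × ∏(1 - 1/p) for each prime p dividing n
φ(336) = 336 × (1 - 1/2) × (1 - 1/3) × (1 - 1/7) = 96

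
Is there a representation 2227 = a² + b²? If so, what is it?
Not possible

Factorization: 2227 = 17 × 131
By Fermat: n is sum of two squares iff every prime p ≡ 3 (mod 4) appears to even power.
Prime(s) ≡ 3 (mod 4) with odd exponent: [(131, 1)]
Therefore 2227 cannot be expressed as a² + b².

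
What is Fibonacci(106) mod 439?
19

Matrix identity: Q^n = [[F_(n+1), F_n], [F_n, F_(n-1)]] with Q = [[1,1],[1,0]].
n = 106 = 1101010₂. Square-and-multiply, entries mod 439:
Q^1 = [[1,1],[1,0]]
Q^3 = (Q^1)²·Q = [[3,2],[2,1]]
Q^6 = (Q^3)² = [[13,8],[8,5]]
Q^13 = (Q^6)²·Q = [[377,233],[233,144]]
Q^26 = (Q^13)² = [[185,229],[229,395]]
Q^53 = (Q^26)²·Q = [[425,183],[183,242]]
Q^106 = (Q^53)² = [[321,19],[19,302]]
F_106 mod 439 = Q^106[0][1] = 19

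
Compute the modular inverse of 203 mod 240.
227

gcd(203, 240) = 1, so the inverse exists.
Extended Euclidean algorithm on (240, 203):
240 = 1 × 203 + 37  ⟹  37 = (1)·240 + (-1)·203
203 = 5 × 37 + 18  ⟹  18 = (-5)·240 + (6)·203
37 = 2 × 18 + 1  ⟹  1 = (11)·240 + (-13)·203
So (-13)·203 ≡ 1 (mod 240), i.e. 203^(-1) ≡ -13 ≡ 227 (mod 240).
Check: 203 × 227 = 46081 ≡ 1 (mod 240)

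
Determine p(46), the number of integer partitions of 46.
105558

p(n) counts ways to write n as a sum of positive integers (order ignored).
Euler's pentagonal recurrence: p(k) = p(k-1) + p(k-2) - p(k-5) - p(k-7) + p(k-12) + p(k-15) - ... (offsets j(3j∓1)/2, signs ++--, p(0)=1, p(<0)=0).
DP table for k = 0..45: p(0)=1, p(1)=1, p(2)=2, p(3)=3, p(4)=5, p(5)=7, p(6)=11, p(7)=15, p(8)=22, p(9)=30, p(10)=42, p(11)=56, p(12)=77, p(13)=101, p(14)=135, p(15)=176, p(16)=231, p(17)=297, p(18)=385, p(19)=490, p(20)=627, p(21)=792, p(22)=1002, p(23)=1255, p(24)=1575, p(25)=1958, p(26)=2436, p(27)=3010, p(28)=3718, p(29)=4565, p(30)=5604, p(31)=6842, p(32)=8349, p(33)=10143, p(34)=12310, p(35)=14883, p(36)=17977, p(37)=21637, p(38)=26015, p(39)=31185, p(40)=37338, p(41)=44583, p(42)=53174, p(43)=63261, p(44)=75175, p(45)=89134.
Final step: p(46) = p(45) + p(44) - p(41) - p(39) + p(34) + p(31) - p(24) - p(20) + p(11) + p(6)
= 89134 + 75175 - 44583 - 31185 + 12310 + 6842 - 1575 - 627 + 56 + 11
= 105558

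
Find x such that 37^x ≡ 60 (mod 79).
53

Baby-step giant-step with step n = ⌈√79⌉ = 9.
Baby steps 37^j mod 79 (j:value) for j=0..8: 0:1, 1:37, 2:26, 3:14, 4:44, 5:48, 6:38, 7:63, 8:40.
Giant-step multiplier: 37^(-9) ≡ 37^(78-9) = 37^69 ≡ 15 (mod 79).
Giant steps γ_i = 60·15^i mod 79: γ_0=60, γ_1=31, γ_2=70, γ_3=23, γ_4=29, γ_5=40 (in table at j=8).
x = i·n + j = 5·9 + 8 = 53.
Check: 37^53 ≡ 60 (mod 79).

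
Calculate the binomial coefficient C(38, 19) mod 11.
0

Using Lucas' theorem:
Write n=38 and k=19 in base 11:
n in base 11: [3, 5]
k in base 11: [1, 8]
C(38,19) mod 11 = ∏ C(n_i, k_i) mod 11
Digit binomials (mod 11): C(3,1) = 3; C(5,8) = 0 (k_i > n_i)
Product: 3 × 0 = 0 ≡ 0 (mod 11)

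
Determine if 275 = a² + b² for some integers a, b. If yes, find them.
Not possible

Factorization: 275 = 5^2 × 11
By Fermat: n is sum of two squares iff every prime p ≡ 3 (mod 4) appears to even power.
Prime(s) ≡ 3 (mod 4) with odd exponent: [(11, 1)]
Therefore 275 cannot be expressed as a² + b².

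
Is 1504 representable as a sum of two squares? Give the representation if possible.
Not possible

Factorization: 1504 = 2^5 × 47
By Fermat: n is sum of two squares iff every prime p ≡ 3 (mod 4) appears to even power.
Prime(s) ≡ 3 (mod 4) with odd exponent: [(47, 1)]
Therefore 1504 cannot be expressed as a² + b².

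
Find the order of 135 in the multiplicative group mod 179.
89

179 is prime, so ord(135) divides φ(179) = 178.
Divisors of 178: 1, 2, 89, 178.
Repeated squaring: 135^1 ≡ 135, 135^2 ≡ 146, 135^4 ≡ 15, 135^8 ≡ 46, 135^16 ≡ 147, 135^32 ≡ 129, 135^64 ≡ 173, 135^128 ≡ 36 (mod 179).
Test 135^d mod 179 for each divisor d in increasing order:
135^1 ≡ 135
135^2 ≡ 146
135^89 = 135^64·135^16·135^8·135^1 ≡ 1  ← first divisor giving 1
The order is 89.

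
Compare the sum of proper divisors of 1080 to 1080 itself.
abundant

Proper divisors of 1080: sum = 1 + 2 + 3 + 4 + 5 + 6 + 8 + 9 + ... + 216 + 270 + 360 + 540 (31 divisors) = 2520
Since 2520 > 1080, 1080 is abundant.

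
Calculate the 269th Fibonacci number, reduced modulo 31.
1

Matrix identity: Q^n = [[F_(n+1), F_n], [F_n, F_(n-1)]] with Q = [[1,1],[1,0]].
n = 269 = 100001101₂. Square-and-multiply, entries mod 31:
Q^1 = [[1,1],[1,0]]
Q^2 = (Q^1)² = [[2,1],[1,1]]
Q^4 = (Q^2)² = [[5,3],[3,2]]
Q^8 = (Q^4)² = [[3,21],[21,13]]
Q^16 = (Q^8)² = [[16,26],[26,21]]
Q^33 = (Q^16)²·Q = [[3,2],[2,1]]
Q^67 = (Q^33)²·Q = [[21,13],[13,8]]
Q^134 = (Q^67)² = [[21,5],[5,16]]
Q^269 = (Q^134)²·Q = [[0,1],[1,30]]
F_269 mod 31 = Q^269[0][1] = 1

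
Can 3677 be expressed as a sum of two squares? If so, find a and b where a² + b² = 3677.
14² + 59² (a=14, b=59)

Factorization: 3677 = 3677
By Fermat: n is sum of two squares iff every prime p ≡ 3 (mod 4) appears to even power.
All primes ≡ 3 (mod 4) appear to even power.
Search a = 0, 1, 2, … for 3677 - a² a perfect square: first hit at a = 14: 3677 - 196 = 3481 = 59².
3677 = 14² + 59² = 196 + 3481 ✓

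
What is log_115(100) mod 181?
166

Baby-step giant-step with step n = ⌈√181⌉ = 14.
Baby steps 115^j mod 181 (j:value) for j=0..13: 0:1, 1:115, 2:12, 3:113, 4:144, 5:89, 6:99, 7:163, 8:102, 9:146, 10:138, 11:123, 12:27, 13:28.
Giant-step multiplier: 115^(-14) ≡ 115^(180-14) = 115^166 ≡ 100 (mod 181).
Giant steps γ_i = 100·100^i mod 181: γ_0=100, γ_1=45, γ_2=156, γ_3=34, γ_4=142, γ_5=82, γ_6=55, γ_7=70, γ_8=122, γ_9=73, γ_10=60, γ_11=27 (in table at j=12).
x = i·n + j = 11·14 + 12 = 166.
Check: 115^166 ≡ 100 (mod 181).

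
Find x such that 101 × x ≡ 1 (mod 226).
47

gcd(101, 226) = 1, so the inverse exists.
Extended Euclidean algorithm on (226, 101):
226 = 2 × 101 + 24  ⟹  24 = (1)·226 + (-2)·101
101 = 4 × 24 + 5  ⟹  5 = (-4)·226 + (9)·101
24 = 4 × 5 + 4  ⟹  4 = (17)·226 + (-38)·101
5 = 1 × 4 + 1  ⟹  1 = (-21)·226 + (47)·101
So (47)·101 ≡ 1 (mod 226), i.e. 101^(-1) ≡ 47 (mod 226).
Check: 101 × 47 = 4747 ≡ 1 (mod 226)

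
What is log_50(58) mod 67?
27

Baby-step giant-step with step n = ⌈√67⌉ = 9.
Baby steps 50^j mod 67 (j:value) for j=0..8: 0:1, 1:50, 2:21, 3:45, 4:39, 5:7, 6:15, 7:13, 8:47.
Giant-step multiplier: 50^(-9) ≡ 50^(66-9) = 50^57 ≡ 27 (mod 67).
Giant steps γ_i = 58·27^i mod 67: γ_0=58, γ_1=25, γ_2=5, γ_3=1 (in table at j=0).
x = i·n + j = 3·9 + 0 = 27.
Check: 50^27 ≡ 58 (mod 67).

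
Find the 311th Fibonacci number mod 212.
21

Matrix identity: Q^n = [[F_(n+1), F_n], [F_n, F_(n-1)]] with Q = [[1,1],[1,0]].
n = 311 = 100110111₂. Square-and-multiply, entries mod 212:
Q^1 = [[1,1],[1,0]]
Q^2 = (Q^1)² = [[2,1],[1,1]]
Q^4 = (Q^2)² = [[5,3],[3,2]]
Q^9 = (Q^4)²·Q = [[55,34],[34,21]]
Q^19 = (Q^9)²·Q = [[193,153],[153,40]]
Q^38 = (Q^19)² = [[26,33],[33,205]]
Q^77 = (Q^38)²·Q = [[60,69],[69,203]]
Q^155 = (Q^77)²·Q = [[8,93],[93,127]]
Q^311 = (Q^155)²·Q = [[68,21],[21,47]]
F_311 mod 212 = Q^311[0][1] = 21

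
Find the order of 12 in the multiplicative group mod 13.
2

13 is prime, so ord(12) divides φ(13) = 12.
Divisors of 12: 1, 2, 3, 4, 6, 12.
Repeated squaring: 12^1 ≡ 12, 12^2 ≡ 1, 12^4 ≡ 1, 12^8 ≡ 1 (mod 13).
Test 12^d mod 13 for each divisor d in increasing order:
12^1 ≡ 12
12^2 ≡ 1  ← first divisor giving 1
The order is 2.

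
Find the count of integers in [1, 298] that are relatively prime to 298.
148

298 = 2 × 149
φ(n) = n × ∏(1 - 1/p) for each prime p dividing n
φ(298) = 298 × (1 - 1/2) × (1 - 1/149) = 148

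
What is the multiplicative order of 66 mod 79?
78

79 is prime, so ord(66) divides φ(79) = 78.
Divisors of 78: 1, 2, 3, 6, 13, 26, 39, 78.
Repeated squaring: 66^1 ≡ 66, 66^2 ≡ 11, 66^4 ≡ 42, 66^8 ≡ 26, 66^16 ≡ 44, 66^32 ≡ 40, 66^64 ≡ 20 (mod 79).
Test 66^d mod 79 for each divisor d in increasing order:
66^1 ≡ 66
66^2 ≡ 11
66^3 = 66^2·66^1 ≡ 15
66^6 = 66^4·66^2 ≡ 67
66^13 = 66^8·66^4·66^1 ≡ 24
66^26 = 66^16·66^8·66^2 ≡ 23
66^39 = 66^32·66^4·66^2·66^1 ≡ 78
66^78 = 66^64·66^8·66^4·66^2 ≡ 1  ← first divisor giving 1
The order is 78.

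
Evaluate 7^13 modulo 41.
12

Repeated squaring. Binary of 13 = 1101.
7^1 ≡ 7 (mod 41); 7^2 ≡ 8 (mod 41); 7^4 ≡ 23 (mod 41); 7^8 ≡ 37 (mod 41)
7^13 = 7^1 × 7^4 × 7^8 ≡ 12 (mod 41)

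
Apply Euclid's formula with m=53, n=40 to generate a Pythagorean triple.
(1209, 4240, 4409)

Euclid's formula: a = m² - n², b = 2mn, c = m² + n²
m = 53, n = 40
a = 53² - 40² = 2809 - 1600 = 1209
b = 2 × 53 × 40 = 4240
c = 53² + 40² = 2809 + 1600 = 4409
Verification: 1209² + 4240² = 1461681 + 17977600 = 19439281 = 4409² ✓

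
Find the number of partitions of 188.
1398341745571

p(n) counts ways to write n as a sum of positive integers (order ignored).
Euler's pentagonal recurrence: p(k) = p(k-1) + p(k-2) - p(k-5) - p(k-7) + p(k-12) + p(k-15) - ... (offsets j(3j∓1)/2, signs ++--, p(0)=1, p(<0)=0).
DP table for k = 0..187: p(0)=1, p(1)=1, p(2)=2, p(3)=3, p(4)=5, p(5)=7, p(6)=11, p(7)=15, p(8)=22, p(9)=30, p(10)=42, p(11)=56, p(12)=77, p(13)=101, p(14)=135, p(15)=176, p(16)=231, p(17)=297, p(18)=385, p(19)=490, p(20)=627, p(21)=792, p(22)=1002, p(23)=1255, p(24)=1575, p(25)=1958, p(26)=2436, p(27)=3010, p(28)=3718, p(29)=4565, p(30)=5604, p(31)=6842, p(32)=8349, p(33)=10143, p(34)=12310, p(35)=14883, p(36)=17977, p(37)=21637, p(38)=26015, p(39)=31185, p(40)=37338, p(41)=44583, p(42)=53174, p(43)=63261, p(44)=75175, p(45)=89134, p(46)=105558, p(47)=124754, p(48)=147273, p(49)=173525, p(50)=204226, p(51)=239943, p(52)=281589, p(53)=329931, p(54)=386155, p(55)=451276, p(56)=526823, p(57)=614154, p(58)=715220, p(59)=831820, p(60)=966467, p(61)=1121505, p(62)=1300156, p(63)=1505499, p(64)=1741630, p(65)=2012558, p(66)=2323520, p(67)=2679689, p(68)=3087735, p(69)=3554345, p(70)=4087968, p(71)=4697205, p(72)=5392783, p(73)=6185689, p(74)=7089500, p(75)=8118264, p(76)=9289091, p(77)=10619863, p(78)=12132164, p(79)=13848650, p(80)=15796476, p(81)=18004327, p(82)=20506255, p(83)=23338469, p(84)=26543660, p(85)=30167357, p(86)=34262962, p(87)=38887673, p(88)=44108109, p(89)=49995925, p(90)=56634173, p(91)=64112359, p(92)=72533807, p(93)=82010177, p(94)=92669720, p(95)=104651419, p(96)=118114304, p(97)=133230930, p(98)=150198136, p(99)=169229875, p(100)=190569292, p(101)=214481126, p(102)=241265379, p(103)=271248950, p(104)=304801365, p(105)=342325709, p(106)=384276336, p(107)=431149389, p(108)=483502844, p(109)=541946240, p(110)=607163746, p(111)=679903203, p(112)=761002156, p(113)=851376628, p(114)=952050665, p(115)=1064144451, p(116)=1188908248, p(117)=1327710076, p(118)=1482074143, p(119)=1653668665, p(120)=1844349560, p(121)=2056148051, p(122)=2291320912, p(123)=2552338241, p(124)=2841940500, p(125)=3163127352, p(126)=3519222692, p(127)=3913864295, p(128)=4351078600, p(129)=4835271870, p(130)=5371315400, p(131)=5964539504, p(132)=6620830889, p(133)=7346629512, p(134)=8149040695, p(135)=9035836076, p(136)=10015581680, p(137)=11097645016, p(138)=12292341831, p(139)=13610949895, p(140)=15065878135, p(141)=16670689208, p(142)=18440293320, p(143)=20390982757, p(144)=22540654445, p(145)=24908858009, p(146)=27517052599, p(147)=30388671978, p(148)=33549419497, p(149)=37027355200, p(150)=40853235313, p(151)=45060624582, p(152)=49686288421, p(153)=54770336324, p(154)=60356673280, p(155)=66493182097, p(156)=73232243759, p(157)=80630964769, p(158)=88751778802, p(159)=97662728555, p(160)=107438159466, p(161)=118159068427, p(162)=129913904637, p(163)=142798995930, p(164)=156919475295, p(165)=172389800255, p(166)=189334822579, p(167)=207890420102, p(168)=228204732751, p(169)=250438925115, p(170)=274768617130, p(171)=301384802048, p(172)=330495499613, p(173)=362326859895, p(174)=397125074750, p(175)=435157697830, p(176)=476715857290, p(177)=522115831195, p(178)=571701605655, p(179)=625846753120, p(180)=684957390936, p(181)=749474411781, p(182)=819876908323, p(183)=896684817527, p(184)=980462880430, p(185)=1071823774337, p(186)=1171432692373, p(187)=1280011042268.
Final step: p(188) = p(187) + p(186) - p(183) - p(181) + p(176) + p(173) - p(166) - p(162) + p(153) + p(148) - p(137) - p(131) + p(118) + p(111) - p(96) - p(88) + p(71) + p(62) - p(43) - p(33) + p(12) + p(1)
= 1280011042268 + 1171432692373 - 896684817527 - 749474411781 + 476715857290 + 362326859895 - 189334822579 - 129913904637 + 54770336324 + 33549419497 - 11097645016 - 5964539504 + 1482074143 + 679903203 - 118114304 - 44108109 + 4697205 + 1300156 - 63261 - 10143 + 77 + 1
= 1398341745571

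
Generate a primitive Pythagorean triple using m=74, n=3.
(5467, 444, 5485)

Euclid's formula: a = m² - n², b = 2mn, c = m² + n²
m = 74, n = 3
a = 74² - 3² = 5476 - 9 = 5467
b = 2 × 74 × 3 = 444
c = 74² + 3² = 5476 + 9 = 5485
Verification: 5467² + 444² = 29888089 + 197136 = 30085225 = 5485² ✓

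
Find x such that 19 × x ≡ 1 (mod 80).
59

gcd(19, 80) = 1, so the inverse exists.
Extended Euclidean algorithm on (80, 19):
80 = 4 × 19 + 4  ⟹  4 = (1)·80 + (-4)·19
19 = 4 × 4 + 3  ⟹  3 = (-4)·80 + (17)·19
4 = 1 × 3 + 1  ⟹  1 = (5)·80 + (-21)·19
So (-21)·19 ≡ 1 (mod 80), i.e. 19^(-1) ≡ -21 ≡ 59 (mod 80).
Check: 19 × 59 = 1121 ≡ 1 (mod 80)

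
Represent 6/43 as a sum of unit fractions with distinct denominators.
1/8 + 1/69 + 1/23736

Greedy algorithm:
6/43: ceiling(43/6) = 8, use 1/8
5/344: ceiling(344/5) = 69, use 1/69
1/23736: ceiling(23736/1) = 23736, use 1/23736
Result: 6/43 = 1/8 + 1/69 + 1/23736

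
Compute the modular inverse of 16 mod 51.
16

gcd(16, 51) = 1, so the inverse exists.
Extended Euclidean algorithm on (51, 16):
51 = 3 × 16 + 3  ⟹  3 = (1)·51 + (-3)·16
16 = 5 × 3 + 1  ⟹  1 = (-5)·51 + (16)·16
So (16)·16 ≡ 1 (mod 51), i.e. 16^(-1) ≡ 16 (mod 51).
Check: 16 × 16 = 256 ≡ 1 (mod 51)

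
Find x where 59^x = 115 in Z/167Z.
114

Baby-step giant-step with step n = ⌈√167⌉ = 13.
Baby steps 59^j mod 167 (j:value) for j=0..12: 0:1, 1:59, 2:141, 3:136, 4:8, 5:138, 6:126, 7:86, 8:64, 9:102, 10:6, 11:20, 12:11.
Giant-step multiplier: 59^(-13) ≡ 59^(166-13) = 59^153 ≡ 123 (mod 167).
Giant steps γ_i = 115·123^i mod 167: γ_0=115, γ_1=117, γ_2=29, γ_3=60, γ_4=32, γ_5=95, γ_6=162, γ_7=53, γ_8=6 (in table at j=10).
x = i·n + j = 8·13 + 10 = 114.
Check: 59^114 ≡ 115 (mod 167).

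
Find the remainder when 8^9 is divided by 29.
15

Repeated squaring. Binary of 9 = 1001.
8^1 ≡ 8 (mod 29); 8^2 ≡ 6 (mod 29); 8^4 ≡ 7 (mod 29); 8^8 ≡ 20 (mod 29)
8^9 = 8^1 × 8^8 ≡ 15 (mod 29)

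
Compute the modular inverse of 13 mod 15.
7

gcd(13, 15) = 1, so the inverse exists.
Extended Euclidean algorithm on (15, 13):
15 = 1 × 13 + 2  ⟹  2 = (1)·15 + (-1)·13
13 = 6 × 2 + 1  ⟹  1 = (-6)·15 + (7)·13
So (7)·13 ≡ 1 (mod 15), i.e. 13^(-1) ≡ 7 (mod 15).
Check: 13 × 7 = 91 ≡ 1 (mod 15)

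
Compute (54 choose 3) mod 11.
10

Using Lucas' theorem:
Write n=54 and k=3 in base 11:
n in base 11: [4, 10]
k in base 11: [0, 3]
C(54,3) mod 11 = ∏ C(n_i, k_i) mod 11
Digit binomials (mod 11): C(4,0) = 1; C(10,3) = 120 ≡ 10
Product: 1 × 10 = 10 ≡ 10 (mod 11)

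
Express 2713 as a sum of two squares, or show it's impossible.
3² + 52² (a=3, b=52)

Factorization: 2713 = 2713
By Fermat: n is sum of two squares iff every prime p ≡ 3 (mod 4) appears to even power.
All primes ≡ 3 (mod 4) appear to even power.
Search a = 0, 1, 2, … for 2713 - a² a perfect square: first hit at a = 3: 2713 - 9 = 2704 = 52².
2713 = 3² + 52² = 9 + 2704 ✓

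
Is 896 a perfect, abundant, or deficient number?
abundant

Proper divisors of 896: sum = 1 + 2 + 4 + 7 + 8 + 14 + 16 + 28 + 32 + 56 + 64 + 112 + 128 + 224 + 448 = 1144
Since 1144 > 896, 896 is abundant.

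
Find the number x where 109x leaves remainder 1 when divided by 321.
268

gcd(109, 321) = 1, so the inverse exists.
Extended Euclidean algorithm on (321, 109):
321 = 2 × 109 + 103  ⟹  103 = (1)·321 + (-2)·109
109 = 1 × 103 + 6  ⟹  6 = (-1)·321 + (3)·109
103 = 17 × 6 + 1  ⟹  1 = (18)·321 + (-53)·109
So (-53)·109 ≡ 1 (mod 321), i.e. 109^(-1) ≡ -53 ≡ 268 (mod 321).
Check: 109 × 268 = 29212 ≡ 1 (mod 321)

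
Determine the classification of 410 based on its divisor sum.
deficient

Proper divisors of 410: sum = 1 + 2 + 5 + 10 + 41 + 82 + 205 = 346
Since 346 < 410, 410 is deficient.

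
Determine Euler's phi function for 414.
132

414 = 2 × 3^2 × 23
φ(n) = n × ∏(1 - 1/p) for each prime p dividing n
φ(414) = 414 × (1 - 1/2) × (1 - 1/3) × (1 - 1/23) = 132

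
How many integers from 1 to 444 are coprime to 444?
144

444 = 2^2 × 3 × 37
φ(n) = n × ∏(1 - 1/p) for each prime p dividing n
φ(444) = 444 × (1 - 1/2) × (1 - 1/3) × (1 - 1/37) = 144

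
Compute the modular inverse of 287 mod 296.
263

gcd(287, 296) = 1, so the inverse exists.
Extended Euclidean algorithm on (296, 287):
296 = 1 × 287 + 9  ⟹  9 = (1)·296 + (-1)·287
287 = 31 × 9 + 8  ⟹  8 = (-31)·296 + (32)·287
9 = 1 × 8 + 1  ⟹  1 = (32)·296 + (-33)·287
So (-33)·287 ≡ 1 (mod 296), i.e. 287^(-1) ≡ -33 ≡ 263 (mod 296).
Check: 287 × 263 = 75481 ≡ 1 (mod 296)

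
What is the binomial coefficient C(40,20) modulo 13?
0

Using Lucas' theorem:
Write n=40 and k=20 in base 13:
n in base 13: [3, 1]
k in base 13: [1, 7]
C(40,20) mod 13 = ∏ C(n_i, k_i) mod 13
Digit binomials (mod 13): C(3,1) = 3; C(1,7) = 0 (k_i > n_i)
Product: 3 × 0 = 0 ≡ 0 (mod 13)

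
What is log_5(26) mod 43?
41

Baby-step giant-step with step n = ⌈√43⌉ = 7.
Baby steps 5^j mod 43 (j:value) for j=0..6: 0:1, 1:5, 2:25, 3:39, 4:23, 5:29, 6:16.
Giant-step multiplier: 5^(-7) ≡ 5^(42-7) = 5^35 ≡ 7 (mod 43).
Giant steps γ_i = 26·7^i mod 43: γ_0=26, γ_1=10, γ_2=27, γ_3=17, γ_4=33, γ_5=16 (in table at j=6).
x = i·n + j = 5·7 + 6 = 41.
Check: 5^41 ≡ 26 (mod 43).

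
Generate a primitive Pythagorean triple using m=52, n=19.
(2343, 1976, 3065)

Euclid's formula: a = m² - n², b = 2mn, c = m² + n²
m = 52, n = 19
a = 52² - 19² = 2704 - 361 = 2343
b = 2 × 52 × 19 = 1976
c = 52² + 19² = 2704 + 361 = 3065
Verification: 2343² + 1976² = 5489649 + 3904576 = 9394225 = 3065² ✓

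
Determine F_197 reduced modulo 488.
133

Matrix identity: Q^n = [[F_(n+1), F_n], [F_n, F_(n-1)]] with Q = [[1,1],[1,0]].
n = 197 = 11000101₂. Square-and-multiply, entries mod 488:
Q^1 = [[1,1],[1,0]]
Q^3 = (Q^1)²·Q = [[3,2],[2,1]]
Q^6 = (Q^3)² = [[13,8],[8,5]]
Q^12 = (Q^6)² = [[233,144],[144,89]]
Q^24 = (Q^12)² = [[361,8],[8,353]]
Q^49 = (Q^24)²·Q = [[433,89],[89,344]]
Q^98 = (Q^49)² = [[210,345],[345,353]]
Q^197 = (Q^98)²·Q = [[144,133],[133,11]]
F_197 mod 488 = Q^197[0][1] = 133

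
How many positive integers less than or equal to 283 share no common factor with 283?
282

283 = 283
φ(n) = n × ∏(1 - 1/p) for each prime p dividing n
φ(283) = 283 × (1 - 1/283) = 282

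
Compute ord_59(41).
29

59 is prime, so ord(41) divides φ(59) = 58.
Divisors of 58: 1, 2, 29, 58.
Repeated squaring: 41^1 ≡ 41, 41^2 ≡ 29, 41^4 ≡ 15, 41^8 ≡ 48, 41^16 ≡ 3, 41^32 ≡ 9 (mod 59).
Test 41^d mod 59 for each divisor d in increasing order:
41^1 ≡ 41
41^2 ≡ 29
41^29 = 41^16·41^8·41^4·41^1 ≡ 1  ← first divisor giving 1
The order is 29.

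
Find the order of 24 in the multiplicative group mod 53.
13

53 is prime, so ord(24) divides φ(53) = 52.
Divisors of 52: 1, 2, 4, 13, 26, 52.
Repeated squaring: 24^1 ≡ 24, 24^2 ≡ 46, 24^4 ≡ 49, 24^8 ≡ 16, 24^16 ≡ 44, 24^32 ≡ 28 (mod 53).
Test 24^d mod 53 for each divisor d in increasing order:
24^1 ≡ 24
24^2 ≡ 46
24^4 ≡ 49
24^13 = 24^8·24^4·24^1 ≡ 1  ← first divisor giving 1
The order is 13.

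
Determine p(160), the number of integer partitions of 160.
107438159466

p(n) counts ways to write n as a sum of positive integers (order ignored).
Euler's pentagonal recurrence: p(k) = p(k-1) + p(k-2) - p(k-5) - p(k-7) + p(k-12) + p(k-15) - ... (offsets j(3j∓1)/2, signs ++--, p(0)=1, p(<0)=0).
DP table for k = 0..159: p(0)=1, p(1)=1, p(2)=2, p(3)=3, p(4)=5, p(5)=7, p(6)=11, p(7)=15, p(8)=22, p(9)=30, p(10)=42, p(11)=56, p(12)=77, p(13)=101, p(14)=135, p(15)=176, p(16)=231, p(17)=297, p(18)=385, p(19)=490, p(20)=627, p(21)=792, p(22)=1002, p(23)=1255, p(24)=1575, p(25)=1958, p(26)=2436, p(27)=3010, p(28)=3718, p(29)=4565, p(30)=5604, p(31)=6842, p(32)=8349, p(33)=10143, p(34)=12310, p(35)=14883, p(36)=17977, p(37)=21637, p(38)=26015, p(39)=31185, p(40)=37338, p(41)=44583, p(42)=53174, p(43)=63261, p(44)=75175, p(45)=89134, p(46)=105558, p(47)=124754, p(48)=147273, p(49)=173525, p(50)=204226, p(51)=239943, p(52)=281589, p(53)=329931, p(54)=386155, p(55)=451276, p(56)=526823, p(57)=614154, p(58)=715220, p(59)=831820, p(60)=966467, p(61)=1121505, p(62)=1300156, p(63)=1505499, p(64)=1741630, p(65)=2012558, p(66)=2323520, p(67)=2679689, p(68)=3087735, p(69)=3554345, p(70)=4087968, p(71)=4697205, p(72)=5392783, p(73)=6185689, p(74)=7089500, p(75)=8118264, p(76)=9289091, p(77)=10619863, p(78)=12132164, p(79)=13848650, p(80)=15796476, p(81)=18004327, p(82)=20506255, p(83)=23338469, p(84)=26543660, p(85)=30167357, p(86)=34262962, p(87)=38887673, p(88)=44108109, p(89)=49995925, p(90)=56634173, p(91)=64112359, p(92)=72533807, p(93)=82010177, p(94)=92669720, p(95)=104651419, p(96)=118114304, p(97)=133230930, p(98)=150198136, p(99)=169229875, p(100)=190569292, p(101)=214481126, p(102)=241265379, p(103)=271248950, p(104)=304801365, p(105)=342325709, p(106)=384276336, p(107)=431149389, p(108)=483502844, p(109)=541946240, p(110)=607163746, p(111)=679903203, p(112)=761002156, p(113)=851376628, p(114)=952050665, p(115)=1064144451, p(116)=1188908248, p(117)=1327710076, p(118)=1482074143, p(119)=1653668665, p(120)=1844349560, p(121)=2056148051, p(122)=2291320912, p(123)=2552338241, p(124)=2841940500, p(125)=3163127352, p(126)=3519222692, p(127)=3913864295, p(128)=4351078600, p(129)=4835271870, p(130)=5371315400, p(131)=5964539504, p(132)=6620830889, p(133)=7346629512, p(134)=8149040695, p(135)=9035836076, p(136)=10015581680, p(137)=11097645016, p(138)=12292341831, p(139)=13610949895, p(140)=15065878135, p(141)=16670689208, p(142)=18440293320, p(143)=20390982757, p(144)=22540654445, p(145)=24908858009, p(146)=27517052599, p(147)=30388671978, p(148)=33549419497, p(149)=37027355200, p(150)=40853235313, p(151)=45060624582, p(152)=49686288421, p(153)=54770336324, p(154)=60356673280, p(155)=66493182097, p(156)=73232243759, p(157)=80630964769, p(158)=88751778802, p(159)=97662728555.
Final step: p(160) = p(159) + p(158) - p(155) - p(153) + p(148) + p(145) - p(138) - p(134) + p(125) + p(120) - p(109) - p(103) + p(90) + p(83) - p(68) - p(60) + p(43) + p(34) - p(15) - p(5)
= 97662728555 + 88751778802 - 66493182097 - 54770336324 + 33549419497 + 24908858009 - 12292341831 - 8149040695 + 3163127352 + 1844349560 - 541946240 - 271248950 + 56634173 + 23338469 - 3087735 - 966467 + 63261 + 12310 - 176 - 7
= 107438159466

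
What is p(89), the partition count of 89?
49995925

p(n) counts ways to write n as a sum of positive integers (order ignored).
Euler's pentagonal recurrence: p(k) = p(k-1) + p(k-2) - p(k-5) - p(k-7) + p(k-12) + p(k-15) - ... (offsets j(3j∓1)/2, signs ++--, p(0)=1, p(<0)=0).
DP table for k = 0..88: p(0)=1, p(1)=1, p(2)=2, p(3)=3, p(4)=5, p(5)=7, p(6)=11, p(7)=15, p(8)=22, p(9)=30, p(10)=42, p(11)=56, p(12)=77, p(13)=101, p(14)=135, p(15)=176, p(16)=231, p(17)=297, p(18)=385, p(19)=490, p(20)=627, p(21)=792, p(22)=1002, p(23)=1255, p(24)=1575, p(25)=1958, p(26)=2436, p(27)=3010, p(28)=3718, p(29)=4565, p(30)=5604, p(31)=6842, p(32)=8349, p(33)=10143, p(34)=12310, p(35)=14883, p(36)=17977, p(37)=21637, p(38)=26015, p(39)=31185, p(40)=37338, p(41)=44583, p(42)=53174, p(43)=63261, p(44)=75175, p(45)=89134, p(46)=105558, p(47)=124754, p(48)=147273, p(49)=173525, p(50)=204226, p(51)=239943, p(52)=281589, p(53)=329931, p(54)=386155, p(55)=451276, p(56)=526823, p(57)=614154, p(58)=715220, p(59)=831820, p(60)=966467, p(61)=1121505, p(62)=1300156, p(63)=1505499, p(64)=1741630, p(65)=2012558, p(66)=2323520, p(67)=2679689, p(68)=3087735, p(69)=3554345, p(70)=4087968, p(71)=4697205, p(72)=5392783, p(73)=6185689, p(74)=7089500, p(75)=8118264, p(76)=9289091, p(77)=10619863, p(78)=12132164, p(79)=13848650, p(80)=15796476, p(81)=18004327, p(82)=20506255, p(83)=23338469, p(84)=26543660, p(85)=30167357, p(86)=34262962, p(87)=38887673, p(88)=44108109.
Final step: p(89) = p(88) + p(87) - p(84) - p(82) + p(77) + p(74) - p(67) - p(63) + p(54) + p(49) - p(38) - p(32) + p(19) + p(12)
= 44108109 + 38887673 - 26543660 - 20506255 + 10619863 + 7089500 - 2679689 - 1505499 + 386155 + 173525 - 26015 - 8349 + 490 + 77
= 49995925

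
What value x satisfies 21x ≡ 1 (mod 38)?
29

gcd(21, 38) = 1, so the inverse exists.
Extended Euclidean algorithm on (38, 21):
38 = 1 × 21 + 17  ⟹  17 = (1)·38 + (-1)·21
21 = 1 × 17 + 4  ⟹  4 = (-1)·38 + (2)·21
17 = 4 × 4 + 1  ⟹  1 = (5)·38 + (-9)·21
So (-9)·21 ≡ 1 (mod 38), i.e. 21^(-1) ≡ -9 ≡ 29 (mod 38).
Check: 21 × 29 = 609 ≡ 1 (mod 38)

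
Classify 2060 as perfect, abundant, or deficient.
abundant

Proper divisors of 2060: sum = 1 + 2 + 4 + 5 + 10 + 20 + 103 + 206 + 412 + 515 + 1030 = 2308
Since 2308 > 2060, 2060 is abundant.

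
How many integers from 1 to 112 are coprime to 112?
48

112 = 2^4 × 7
φ(n) = n × ∏(1 - 1/p) for each prime p dividing n
φ(112) = 112 × (1 - 1/2) × (1 - 1/7) = 48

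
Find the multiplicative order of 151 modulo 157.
156

157 is prime, so ord(151) divides φ(157) = 156.
Divisors of 156: 1, 2, 3, 4, 6, 12, 13, 26, 39, 52, 78, 156.
Repeated squaring: 151^1 ≡ 151, 151^2 ≡ 36, 151^4 ≡ 40, 151^8 ≡ 30, 151^16 ≡ 115, 151^32 ≡ 37, 151^64 ≡ 113, 151^128 ≡ 52 (mod 157).
Test 151^d mod 157 for each divisor d in increasing order:
151^1 ≡ 151
151^2 ≡ 36
151^3 = 151^2·151^1 ≡ 98
151^4 ≡ 40
151^6 = 151^4·151^2 ≡ 27
151^12 = 151^8·151^4 ≡ 101
151^13 = 151^8·151^4·151^1 ≡ 22
151^26 = 151^16·151^8·151^2 ≡ 13
151^39 = 151^32·151^4·151^2·151^1 ≡ 129
151^52 = 151^32·151^16·151^4 ≡ 12
151^78 = 151^64·151^8·151^4·151^2 ≡ 156
151^156 = 151^128·151^16·151^8·151^4 ≡ 1  ← first divisor giving 1
The order is 156.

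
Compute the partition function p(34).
12310

p(n) counts ways to write n as a sum of positive integers (order ignored).
Euler's pentagonal recurrence: p(k) = p(k-1) + p(k-2) - p(k-5) - p(k-7) + p(k-12) + p(k-15) - ... (offsets j(3j∓1)/2, signs ++--, p(0)=1, p(<0)=0).
DP table for k = 0..33: p(0)=1, p(1)=1, p(2)=2, p(3)=3, p(4)=5, p(5)=7, p(6)=11, p(7)=15, p(8)=22, p(9)=30, p(10)=42, p(11)=56, p(12)=77, p(13)=101, p(14)=135, p(15)=176, p(16)=231, p(17)=297, p(18)=385, p(19)=490, p(20)=627, p(21)=792, p(22)=1002, p(23)=1255, p(24)=1575, p(25)=1958, p(26)=2436, p(27)=3010, p(28)=3718, p(29)=4565, p(30)=5604, p(31)=6842, p(32)=8349, p(33)=10143.
Final step: p(34) = p(33) + p(32) - p(29) - p(27) + p(22) + p(19) - p(12) - p(8)
= 10143 + 8349 - 4565 - 3010 + 1002 + 490 - 77 - 22
= 12310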